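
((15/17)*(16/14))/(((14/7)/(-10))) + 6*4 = 2256/119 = 18.96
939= 939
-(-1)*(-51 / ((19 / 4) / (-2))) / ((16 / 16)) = 408 / 19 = 21.47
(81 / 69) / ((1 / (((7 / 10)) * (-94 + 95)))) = 189 / 230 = 0.82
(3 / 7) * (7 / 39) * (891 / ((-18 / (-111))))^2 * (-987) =-119188265427 / 52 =-2292082027.44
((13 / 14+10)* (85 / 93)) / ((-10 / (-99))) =85833 / 868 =98.89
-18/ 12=-3/ 2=-1.50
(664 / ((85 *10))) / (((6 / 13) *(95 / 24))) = 17264 / 40375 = 0.43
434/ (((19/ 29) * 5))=12586/ 95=132.48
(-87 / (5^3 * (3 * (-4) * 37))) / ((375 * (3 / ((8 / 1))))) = 58 / 5203125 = 0.00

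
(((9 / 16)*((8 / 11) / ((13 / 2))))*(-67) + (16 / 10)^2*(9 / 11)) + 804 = 2866713 / 3575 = 801.88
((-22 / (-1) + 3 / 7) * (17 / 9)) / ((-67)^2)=2669 / 282807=0.01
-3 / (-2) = 3 / 2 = 1.50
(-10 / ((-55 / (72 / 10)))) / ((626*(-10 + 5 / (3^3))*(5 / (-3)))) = 2916 / 22809875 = 0.00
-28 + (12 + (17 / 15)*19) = 83 / 15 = 5.53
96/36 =8/3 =2.67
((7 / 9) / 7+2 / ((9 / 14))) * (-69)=-667 / 3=-222.33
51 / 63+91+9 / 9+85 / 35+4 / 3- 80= 16.57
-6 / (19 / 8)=-48 / 19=-2.53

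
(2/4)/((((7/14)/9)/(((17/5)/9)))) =17/5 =3.40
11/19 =0.58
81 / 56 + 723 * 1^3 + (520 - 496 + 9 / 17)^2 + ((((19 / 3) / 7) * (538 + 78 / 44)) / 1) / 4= 55247075 / 38148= 1448.23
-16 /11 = -1.45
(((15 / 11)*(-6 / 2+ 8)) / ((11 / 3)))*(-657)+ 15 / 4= -1217.94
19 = 19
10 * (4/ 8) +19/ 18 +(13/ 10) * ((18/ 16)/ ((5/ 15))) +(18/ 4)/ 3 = 8599/ 720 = 11.94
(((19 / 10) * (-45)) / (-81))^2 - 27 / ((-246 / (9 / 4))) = 36163 / 26568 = 1.36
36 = 36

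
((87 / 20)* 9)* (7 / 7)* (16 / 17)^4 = 12828672 / 417605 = 30.72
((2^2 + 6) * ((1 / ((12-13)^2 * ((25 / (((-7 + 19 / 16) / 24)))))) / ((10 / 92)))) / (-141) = 713 / 112800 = 0.01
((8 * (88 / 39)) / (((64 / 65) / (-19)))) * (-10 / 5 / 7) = 2090 / 21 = 99.52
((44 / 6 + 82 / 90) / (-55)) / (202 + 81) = -0.00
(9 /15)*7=21 /5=4.20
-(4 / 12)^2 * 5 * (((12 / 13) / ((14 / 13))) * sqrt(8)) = -1.35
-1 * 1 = -1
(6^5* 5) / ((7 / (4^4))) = 9953280 / 7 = 1421897.14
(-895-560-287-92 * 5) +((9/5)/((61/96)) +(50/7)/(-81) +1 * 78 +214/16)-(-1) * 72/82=-119514819931/56722680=-2107.00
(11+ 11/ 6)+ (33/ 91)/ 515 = 3608803/ 281190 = 12.83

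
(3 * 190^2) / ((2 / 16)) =866400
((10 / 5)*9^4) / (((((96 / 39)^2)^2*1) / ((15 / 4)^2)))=42162462225 / 8388608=5026.16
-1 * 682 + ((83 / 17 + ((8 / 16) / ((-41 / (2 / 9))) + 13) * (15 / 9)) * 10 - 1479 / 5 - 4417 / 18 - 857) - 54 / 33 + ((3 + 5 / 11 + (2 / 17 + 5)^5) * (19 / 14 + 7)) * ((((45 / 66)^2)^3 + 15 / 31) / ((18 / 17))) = 1028755776522421623954337 / 71493040266209084160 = 14389.59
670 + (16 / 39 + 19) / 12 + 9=680.62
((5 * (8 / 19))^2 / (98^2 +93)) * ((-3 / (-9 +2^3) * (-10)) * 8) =-384000 / 3500617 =-0.11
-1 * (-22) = 22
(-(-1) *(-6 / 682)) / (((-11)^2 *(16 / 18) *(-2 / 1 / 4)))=27 / 165044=0.00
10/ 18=5/ 9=0.56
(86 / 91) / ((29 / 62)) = 5332 / 2639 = 2.02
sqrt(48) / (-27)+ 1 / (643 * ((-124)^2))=-0.26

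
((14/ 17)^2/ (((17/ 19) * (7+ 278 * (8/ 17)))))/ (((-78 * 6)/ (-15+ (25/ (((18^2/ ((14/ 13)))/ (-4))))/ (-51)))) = 749636545/ 4254558899877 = 0.00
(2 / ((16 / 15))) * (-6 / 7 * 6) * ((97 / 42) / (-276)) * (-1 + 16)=1.21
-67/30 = -2.23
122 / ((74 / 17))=1037 / 37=28.03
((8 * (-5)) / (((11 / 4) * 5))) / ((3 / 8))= -256 / 33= -7.76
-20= -20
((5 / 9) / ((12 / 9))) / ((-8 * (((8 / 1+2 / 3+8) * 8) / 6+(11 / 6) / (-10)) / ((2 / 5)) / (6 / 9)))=-5 / 7934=-0.00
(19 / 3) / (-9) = -19 / 27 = -0.70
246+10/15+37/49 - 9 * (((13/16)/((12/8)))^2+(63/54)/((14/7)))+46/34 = 38526037/159936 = 240.88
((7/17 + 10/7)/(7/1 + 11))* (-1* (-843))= 20513/238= 86.19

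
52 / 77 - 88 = -6724 / 77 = -87.32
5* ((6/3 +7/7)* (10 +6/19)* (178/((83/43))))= 22502760/1577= 14269.35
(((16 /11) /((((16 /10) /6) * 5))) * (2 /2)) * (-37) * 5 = -2220 /11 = -201.82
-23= -23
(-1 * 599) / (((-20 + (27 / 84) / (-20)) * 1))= 335440 / 11209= 29.93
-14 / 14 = -1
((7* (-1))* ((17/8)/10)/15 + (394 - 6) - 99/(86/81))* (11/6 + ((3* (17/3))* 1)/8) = 288881377/247680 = 1166.35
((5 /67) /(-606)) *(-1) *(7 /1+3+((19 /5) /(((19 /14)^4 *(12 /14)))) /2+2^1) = 650924 /417733677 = 0.00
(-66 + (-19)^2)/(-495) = -59/99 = -0.60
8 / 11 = 0.73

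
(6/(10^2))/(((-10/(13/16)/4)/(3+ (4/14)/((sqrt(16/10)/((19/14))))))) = -117/2000 - 741 *sqrt(10)/392000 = -0.06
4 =4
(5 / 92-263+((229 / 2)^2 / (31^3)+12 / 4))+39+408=256939731 / 1370386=187.49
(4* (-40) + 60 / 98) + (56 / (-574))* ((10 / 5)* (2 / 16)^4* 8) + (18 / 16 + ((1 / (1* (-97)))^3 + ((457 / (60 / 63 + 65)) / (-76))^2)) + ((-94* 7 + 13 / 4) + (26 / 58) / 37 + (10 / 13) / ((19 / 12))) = -920983783089854866845667577 / 1133508905411970780347200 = -812.51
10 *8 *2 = 160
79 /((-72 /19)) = -1501 /72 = -20.85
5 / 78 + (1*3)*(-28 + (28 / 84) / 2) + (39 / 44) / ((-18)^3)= -83.44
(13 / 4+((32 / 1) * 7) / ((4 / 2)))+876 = 3965 / 4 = 991.25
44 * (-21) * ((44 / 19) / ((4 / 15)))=-152460 / 19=-8024.21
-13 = -13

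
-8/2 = -4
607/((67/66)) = 40062/67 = 597.94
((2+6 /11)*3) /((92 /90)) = 1890 /253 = 7.47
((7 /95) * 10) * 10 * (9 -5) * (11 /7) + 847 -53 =15966 /19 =840.32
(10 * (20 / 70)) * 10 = 28.57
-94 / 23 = -4.09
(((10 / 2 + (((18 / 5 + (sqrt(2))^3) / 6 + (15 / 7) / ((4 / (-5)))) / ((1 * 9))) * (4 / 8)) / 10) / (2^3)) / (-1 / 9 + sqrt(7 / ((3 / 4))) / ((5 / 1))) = 5 * sqrt(2) / 70176 + sqrt(42) / 11696 + 12309 / 654976 + 36927 * sqrt(21) / 1637440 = 0.12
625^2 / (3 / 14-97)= -1093750 / 271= -4035.98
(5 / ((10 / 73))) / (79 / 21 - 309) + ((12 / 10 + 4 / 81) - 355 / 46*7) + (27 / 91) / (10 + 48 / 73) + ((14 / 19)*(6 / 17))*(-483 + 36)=-46181521805927299 / 273082830749820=-169.11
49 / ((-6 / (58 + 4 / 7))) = -1435 / 3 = -478.33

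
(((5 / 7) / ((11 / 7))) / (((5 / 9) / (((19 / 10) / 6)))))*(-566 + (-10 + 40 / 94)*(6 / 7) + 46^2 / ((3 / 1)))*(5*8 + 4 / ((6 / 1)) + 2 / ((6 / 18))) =2459018 / 1551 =1585.44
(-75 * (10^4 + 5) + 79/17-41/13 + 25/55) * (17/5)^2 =-6202133426/715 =-8674312.48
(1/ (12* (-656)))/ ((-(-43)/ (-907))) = 907/ 338496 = 0.00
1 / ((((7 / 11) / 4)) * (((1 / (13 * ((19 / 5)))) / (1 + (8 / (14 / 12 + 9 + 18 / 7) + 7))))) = 50166688 / 18725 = 2679.13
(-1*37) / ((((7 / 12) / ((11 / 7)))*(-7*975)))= 1628 / 111475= 0.01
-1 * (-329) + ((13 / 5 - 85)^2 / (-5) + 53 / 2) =-250613 / 250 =-1002.45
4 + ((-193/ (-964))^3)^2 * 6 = 4.00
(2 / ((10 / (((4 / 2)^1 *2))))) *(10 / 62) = 4 / 31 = 0.13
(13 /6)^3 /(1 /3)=2197 /72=30.51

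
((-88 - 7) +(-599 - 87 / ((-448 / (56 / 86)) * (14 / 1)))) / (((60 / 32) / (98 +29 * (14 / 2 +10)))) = -1316850637 / 6020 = -218745.95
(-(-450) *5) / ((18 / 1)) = 125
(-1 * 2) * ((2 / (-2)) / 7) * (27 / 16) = 27 / 56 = 0.48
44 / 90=22 / 45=0.49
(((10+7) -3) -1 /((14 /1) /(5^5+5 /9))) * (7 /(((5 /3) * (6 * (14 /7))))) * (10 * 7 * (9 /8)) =-92281 /16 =-5767.56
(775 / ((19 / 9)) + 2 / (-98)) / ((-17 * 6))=-170878 / 47481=-3.60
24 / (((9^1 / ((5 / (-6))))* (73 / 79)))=-1580 / 657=-2.40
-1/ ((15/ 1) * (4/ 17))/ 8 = -17/ 480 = -0.04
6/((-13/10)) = -60/13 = -4.62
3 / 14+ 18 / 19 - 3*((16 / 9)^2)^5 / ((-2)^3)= 36917900416855 / 309161550222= 119.41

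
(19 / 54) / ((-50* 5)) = -19 / 13500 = -0.00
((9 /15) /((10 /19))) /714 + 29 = 345119 /11900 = 29.00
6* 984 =5904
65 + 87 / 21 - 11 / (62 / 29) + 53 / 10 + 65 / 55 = 841173 / 11935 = 70.48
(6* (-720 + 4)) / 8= -537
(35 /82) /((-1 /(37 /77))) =-185 /902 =-0.21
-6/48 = -1/8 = -0.12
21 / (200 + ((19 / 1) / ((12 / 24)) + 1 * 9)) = 21 / 247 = 0.09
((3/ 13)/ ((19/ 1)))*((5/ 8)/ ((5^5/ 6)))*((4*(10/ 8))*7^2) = 441/ 123500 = 0.00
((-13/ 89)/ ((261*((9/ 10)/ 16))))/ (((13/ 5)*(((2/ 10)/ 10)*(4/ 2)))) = -20000/ 209061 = -0.10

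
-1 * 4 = -4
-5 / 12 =-0.42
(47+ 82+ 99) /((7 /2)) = 456 /7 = 65.14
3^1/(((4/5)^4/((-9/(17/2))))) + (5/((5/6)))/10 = -77847/10880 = -7.16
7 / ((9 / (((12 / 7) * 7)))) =28 / 3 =9.33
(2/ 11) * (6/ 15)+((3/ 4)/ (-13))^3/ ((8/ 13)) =344627/ 4759040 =0.07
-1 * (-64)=64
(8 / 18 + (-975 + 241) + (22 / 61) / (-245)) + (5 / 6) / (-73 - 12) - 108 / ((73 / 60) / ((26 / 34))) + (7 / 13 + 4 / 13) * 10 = -3441510485923 / 4339938330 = -792.99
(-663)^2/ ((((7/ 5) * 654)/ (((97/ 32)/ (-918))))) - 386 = -340678141/ 878976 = -387.59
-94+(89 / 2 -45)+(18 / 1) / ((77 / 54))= -12609 / 154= -81.88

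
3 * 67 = 201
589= 589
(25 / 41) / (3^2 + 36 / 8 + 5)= 0.03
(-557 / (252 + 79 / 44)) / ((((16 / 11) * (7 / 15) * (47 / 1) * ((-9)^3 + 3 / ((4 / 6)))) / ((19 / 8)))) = 6402715 / 28392231504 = 0.00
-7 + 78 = 71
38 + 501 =539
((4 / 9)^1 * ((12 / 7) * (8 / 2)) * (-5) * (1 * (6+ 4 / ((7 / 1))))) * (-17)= 1702.31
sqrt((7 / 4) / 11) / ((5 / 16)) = 8 * sqrt(77) / 55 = 1.28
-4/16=-1/4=-0.25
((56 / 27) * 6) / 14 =8 / 9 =0.89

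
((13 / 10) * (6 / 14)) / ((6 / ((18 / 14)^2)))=1053 / 6860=0.15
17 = 17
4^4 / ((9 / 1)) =256 / 9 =28.44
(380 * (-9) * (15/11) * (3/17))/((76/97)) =-196425/187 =-1050.40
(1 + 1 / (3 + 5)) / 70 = 9 / 560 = 0.02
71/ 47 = 1.51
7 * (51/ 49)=51/ 7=7.29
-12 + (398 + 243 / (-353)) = 136015 / 353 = 385.31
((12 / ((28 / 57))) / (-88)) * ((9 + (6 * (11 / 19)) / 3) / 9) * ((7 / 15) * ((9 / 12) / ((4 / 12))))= -579 / 1760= -0.33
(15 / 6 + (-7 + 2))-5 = -15 / 2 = -7.50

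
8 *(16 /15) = 128 /15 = 8.53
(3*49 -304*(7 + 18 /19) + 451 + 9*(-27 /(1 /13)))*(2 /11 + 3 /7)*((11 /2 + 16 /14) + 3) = -4511295 /154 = -29294.12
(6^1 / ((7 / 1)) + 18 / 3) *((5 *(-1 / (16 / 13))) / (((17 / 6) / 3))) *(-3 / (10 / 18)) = 159.28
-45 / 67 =-0.67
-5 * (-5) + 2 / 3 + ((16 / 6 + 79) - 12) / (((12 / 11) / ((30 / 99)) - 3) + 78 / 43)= 84898 / 1557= 54.53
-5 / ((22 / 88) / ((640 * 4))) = -51200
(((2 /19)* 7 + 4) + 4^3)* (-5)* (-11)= 71830 /19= 3780.53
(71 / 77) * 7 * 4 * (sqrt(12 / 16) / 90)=71 * sqrt(3) / 495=0.25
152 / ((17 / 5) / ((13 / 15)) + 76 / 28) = 3458 / 151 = 22.90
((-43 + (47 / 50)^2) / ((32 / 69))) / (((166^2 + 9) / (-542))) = 1968836409 / 1102600000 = 1.79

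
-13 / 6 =-2.17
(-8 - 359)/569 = -367/569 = -0.64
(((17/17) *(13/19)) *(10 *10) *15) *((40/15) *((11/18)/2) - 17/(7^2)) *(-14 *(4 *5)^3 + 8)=-53777277.96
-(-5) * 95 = 475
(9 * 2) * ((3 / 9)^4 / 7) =2 / 63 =0.03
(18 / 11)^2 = 324 / 121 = 2.68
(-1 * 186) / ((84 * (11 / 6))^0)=-186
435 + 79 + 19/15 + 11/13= 100642/195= 516.11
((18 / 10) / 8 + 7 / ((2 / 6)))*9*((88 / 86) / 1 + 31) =10521657 / 1720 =6117.24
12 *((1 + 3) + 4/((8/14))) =132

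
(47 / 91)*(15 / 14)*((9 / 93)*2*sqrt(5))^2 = 63450 / 612157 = 0.10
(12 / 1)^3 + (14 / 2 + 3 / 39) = 22556 / 13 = 1735.08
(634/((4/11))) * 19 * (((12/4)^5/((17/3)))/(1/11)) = 531282807/34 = 15625964.91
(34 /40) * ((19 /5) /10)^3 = 116603 /2500000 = 0.05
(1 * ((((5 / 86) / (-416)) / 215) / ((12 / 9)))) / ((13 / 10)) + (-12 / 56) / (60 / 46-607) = 1378453341 / 3900442838656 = 0.00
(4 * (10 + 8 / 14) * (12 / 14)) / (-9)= -592 / 147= -4.03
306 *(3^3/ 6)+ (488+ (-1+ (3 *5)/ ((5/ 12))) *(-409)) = -12450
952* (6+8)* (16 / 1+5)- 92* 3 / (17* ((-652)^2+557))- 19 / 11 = 322877643833 / 1153603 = 279886.27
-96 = -96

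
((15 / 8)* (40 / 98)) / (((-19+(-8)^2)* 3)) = 5 / 882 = 0.01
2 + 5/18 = 41/18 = 2.28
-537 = -537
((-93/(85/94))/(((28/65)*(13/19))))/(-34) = 83049/8092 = 10.26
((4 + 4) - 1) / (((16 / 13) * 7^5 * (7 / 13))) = 169 / 268912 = 0.00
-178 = -178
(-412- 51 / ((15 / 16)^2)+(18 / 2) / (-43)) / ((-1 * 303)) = 1516511 / 977175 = 1.55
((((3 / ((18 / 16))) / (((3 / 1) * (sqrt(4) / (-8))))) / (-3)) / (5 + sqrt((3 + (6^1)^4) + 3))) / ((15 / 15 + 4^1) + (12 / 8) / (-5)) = -1600 / 1620513 + 320 * sqrt(1302) / 1620513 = 0.01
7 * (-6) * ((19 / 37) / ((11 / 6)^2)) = -6.42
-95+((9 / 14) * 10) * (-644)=-4235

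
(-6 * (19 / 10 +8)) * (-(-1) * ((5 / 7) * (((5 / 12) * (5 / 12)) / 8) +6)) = -1600797 / 4480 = -357.32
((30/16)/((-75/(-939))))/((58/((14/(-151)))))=-6573/175160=-0.04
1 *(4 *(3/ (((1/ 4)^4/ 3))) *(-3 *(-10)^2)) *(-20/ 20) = 2764800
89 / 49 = 1.82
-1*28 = -28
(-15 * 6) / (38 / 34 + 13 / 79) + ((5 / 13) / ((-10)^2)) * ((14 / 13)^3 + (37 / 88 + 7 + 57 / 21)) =-202400862805 / 2885346464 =-70.15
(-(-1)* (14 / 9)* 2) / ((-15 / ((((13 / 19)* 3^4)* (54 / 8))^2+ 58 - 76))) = -628613839 / 21660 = -29021.88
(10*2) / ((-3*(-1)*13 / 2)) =40 / 39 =1.03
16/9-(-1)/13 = 217/117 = 1.85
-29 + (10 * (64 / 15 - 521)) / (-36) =6185 / 54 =114.54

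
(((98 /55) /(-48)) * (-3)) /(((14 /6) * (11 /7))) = 147 /4840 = 0.03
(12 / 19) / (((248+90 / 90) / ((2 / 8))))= 1 / 1577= 0.00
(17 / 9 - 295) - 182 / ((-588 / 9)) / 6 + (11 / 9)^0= -73495 / 252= -291.65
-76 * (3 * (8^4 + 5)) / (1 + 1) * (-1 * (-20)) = -9350280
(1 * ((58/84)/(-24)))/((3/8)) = -29/378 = -0.08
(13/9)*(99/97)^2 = 14157/9409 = 1.50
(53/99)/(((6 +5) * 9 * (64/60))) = 265/52272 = 0.01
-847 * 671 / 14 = -81191 / 2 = -40595.50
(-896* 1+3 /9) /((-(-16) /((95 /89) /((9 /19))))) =-4850035 /38448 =-126.15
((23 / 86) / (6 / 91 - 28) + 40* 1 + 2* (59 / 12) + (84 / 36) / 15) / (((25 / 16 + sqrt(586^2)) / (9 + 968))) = 1921460073172 / 23120678385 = 83.11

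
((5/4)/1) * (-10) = -25/2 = -12.50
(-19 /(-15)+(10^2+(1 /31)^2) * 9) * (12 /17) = 51967576 /81685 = 636.19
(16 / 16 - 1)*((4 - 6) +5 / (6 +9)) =0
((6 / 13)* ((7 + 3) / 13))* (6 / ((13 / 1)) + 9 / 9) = 1140 / 2197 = 0.52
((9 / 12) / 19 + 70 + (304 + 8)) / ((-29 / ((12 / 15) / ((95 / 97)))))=-10.76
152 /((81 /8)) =1216 /81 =15.01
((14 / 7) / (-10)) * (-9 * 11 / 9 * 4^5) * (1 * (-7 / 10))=-39424 / 25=-1576.96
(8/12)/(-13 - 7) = -0.03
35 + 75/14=40.36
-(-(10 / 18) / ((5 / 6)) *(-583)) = -1166 / 3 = -388.67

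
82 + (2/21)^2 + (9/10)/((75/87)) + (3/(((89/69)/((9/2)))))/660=35864096041/431739000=83.07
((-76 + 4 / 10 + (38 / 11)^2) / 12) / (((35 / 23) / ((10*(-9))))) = 1328871 / 4235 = 313.78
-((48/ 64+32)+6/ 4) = -34.25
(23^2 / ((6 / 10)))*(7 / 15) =3703 / 9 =411.44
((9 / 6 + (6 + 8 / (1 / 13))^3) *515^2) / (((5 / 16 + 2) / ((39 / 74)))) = 110140640325300 / 1369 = 80453353049.89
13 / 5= 2.60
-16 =-16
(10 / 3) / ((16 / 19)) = 95 / 24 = 3.96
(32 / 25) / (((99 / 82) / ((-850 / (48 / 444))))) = -825248 / 99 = -8335.84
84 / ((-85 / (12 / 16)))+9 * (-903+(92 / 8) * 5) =-1293741 / 170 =-7610.24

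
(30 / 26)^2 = 225 / 169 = 1.33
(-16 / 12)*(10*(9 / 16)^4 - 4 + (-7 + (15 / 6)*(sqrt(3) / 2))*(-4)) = -273079 / 8192 + 20*sqrt(3) / 3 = -21.79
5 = 5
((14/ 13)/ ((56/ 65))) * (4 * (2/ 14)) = 5/ 7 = 0.71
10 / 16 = 5 / 8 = 0.62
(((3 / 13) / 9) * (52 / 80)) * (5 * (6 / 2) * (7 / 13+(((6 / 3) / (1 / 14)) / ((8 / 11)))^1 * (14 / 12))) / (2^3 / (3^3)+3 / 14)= 22.26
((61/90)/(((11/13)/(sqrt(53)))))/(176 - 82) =793*sqrt(53)/93060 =0.06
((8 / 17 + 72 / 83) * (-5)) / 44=-2360 / 15521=-0.15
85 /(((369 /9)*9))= 85 /369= 0.23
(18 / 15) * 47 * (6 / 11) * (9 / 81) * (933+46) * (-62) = -1037384 / 5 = -207476.80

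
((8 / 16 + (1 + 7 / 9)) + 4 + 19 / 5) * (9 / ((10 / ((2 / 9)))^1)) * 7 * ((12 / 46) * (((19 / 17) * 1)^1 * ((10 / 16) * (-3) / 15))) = -120631 / 234600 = -0.51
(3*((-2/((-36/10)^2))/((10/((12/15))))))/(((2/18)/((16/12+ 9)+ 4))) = -43/9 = -4.78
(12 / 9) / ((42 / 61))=122 / 63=1.94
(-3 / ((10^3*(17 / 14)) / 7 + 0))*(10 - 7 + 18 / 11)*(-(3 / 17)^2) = 0.00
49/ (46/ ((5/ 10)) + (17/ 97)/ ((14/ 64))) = 33271/ 63012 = 0.53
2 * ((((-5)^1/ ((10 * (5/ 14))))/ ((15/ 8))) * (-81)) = 3024/ 25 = 120.96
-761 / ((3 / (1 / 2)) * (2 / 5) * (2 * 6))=-3805 / 144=-26.42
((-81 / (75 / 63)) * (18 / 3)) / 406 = -1.01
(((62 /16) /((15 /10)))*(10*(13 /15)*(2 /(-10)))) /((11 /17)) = -6851 /990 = -6.92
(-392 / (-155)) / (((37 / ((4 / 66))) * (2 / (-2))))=-784 / 189255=-0.00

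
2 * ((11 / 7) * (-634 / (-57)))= 13948 / 399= 34.96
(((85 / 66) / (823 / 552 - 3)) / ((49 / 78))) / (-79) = 0.02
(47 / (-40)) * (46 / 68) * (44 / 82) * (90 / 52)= -107019 / 144976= -0.74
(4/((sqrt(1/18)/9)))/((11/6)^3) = 23328*sqrt(2)/1331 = 24.79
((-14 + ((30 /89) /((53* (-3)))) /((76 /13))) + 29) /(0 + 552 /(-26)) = -34952125 /49471896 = -0.71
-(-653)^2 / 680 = -426409 / 680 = -627.07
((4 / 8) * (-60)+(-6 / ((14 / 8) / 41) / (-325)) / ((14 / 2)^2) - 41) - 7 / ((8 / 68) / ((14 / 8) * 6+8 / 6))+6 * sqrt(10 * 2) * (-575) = -6900 * sqrt(5) - 1036817167 / 1337700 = -16203.94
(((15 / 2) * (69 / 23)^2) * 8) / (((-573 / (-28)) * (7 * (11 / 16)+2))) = 80640 / 20819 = 3.87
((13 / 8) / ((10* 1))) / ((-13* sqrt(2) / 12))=-3* sqrt(2) / 40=-0.11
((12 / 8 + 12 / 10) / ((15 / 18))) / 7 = 81 / 175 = 0.46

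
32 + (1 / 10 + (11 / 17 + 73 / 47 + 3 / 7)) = 34.73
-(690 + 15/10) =-1383/2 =-691.50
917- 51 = 866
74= 74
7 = 7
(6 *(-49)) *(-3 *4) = 3528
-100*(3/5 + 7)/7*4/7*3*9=-82080/49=-1675.10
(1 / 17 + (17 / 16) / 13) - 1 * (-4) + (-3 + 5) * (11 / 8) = 24365 / 3536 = 6.89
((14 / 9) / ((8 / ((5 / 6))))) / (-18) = -35 / 3888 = -0.01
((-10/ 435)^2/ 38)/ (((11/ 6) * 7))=4/ 3691149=0.00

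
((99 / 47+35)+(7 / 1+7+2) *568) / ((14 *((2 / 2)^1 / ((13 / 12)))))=232310 / 329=706.11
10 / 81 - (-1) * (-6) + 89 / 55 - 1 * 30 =-34.26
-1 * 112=-112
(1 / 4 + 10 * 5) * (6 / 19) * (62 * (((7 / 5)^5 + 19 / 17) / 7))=6450842142 / 7065625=912.99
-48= -48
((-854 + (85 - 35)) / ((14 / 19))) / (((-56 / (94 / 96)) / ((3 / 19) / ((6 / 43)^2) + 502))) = 52320635 / 5376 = 9732.26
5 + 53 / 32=213 / 32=6.66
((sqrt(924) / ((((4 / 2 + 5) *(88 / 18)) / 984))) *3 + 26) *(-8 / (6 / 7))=-24715.31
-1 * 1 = -1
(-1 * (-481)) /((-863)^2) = 481 /744769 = 0.00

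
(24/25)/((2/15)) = 36/5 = 7.20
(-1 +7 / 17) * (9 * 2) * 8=-1440 / 17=-84.71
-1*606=-606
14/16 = 7/8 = 0.88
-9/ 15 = -3/ 5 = -0.60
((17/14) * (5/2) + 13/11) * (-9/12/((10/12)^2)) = -4.55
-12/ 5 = -2.40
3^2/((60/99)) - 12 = 57/20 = 2.85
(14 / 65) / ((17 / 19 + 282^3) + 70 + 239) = 133 / 13848103100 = 0.00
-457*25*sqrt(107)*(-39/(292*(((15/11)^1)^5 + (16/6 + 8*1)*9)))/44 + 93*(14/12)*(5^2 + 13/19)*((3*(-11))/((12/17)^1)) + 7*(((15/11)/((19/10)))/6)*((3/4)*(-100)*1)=-27241634/209 + 2174554525*sqrt(107)/6315092176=-130339.18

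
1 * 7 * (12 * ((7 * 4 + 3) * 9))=23436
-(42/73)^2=-1764/5329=-0.33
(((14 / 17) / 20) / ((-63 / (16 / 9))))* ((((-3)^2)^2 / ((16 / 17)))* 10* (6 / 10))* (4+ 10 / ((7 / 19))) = -654 / 35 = -18.69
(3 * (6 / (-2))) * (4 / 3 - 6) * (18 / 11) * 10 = 7560 / 11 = 687.27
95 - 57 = 38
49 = 49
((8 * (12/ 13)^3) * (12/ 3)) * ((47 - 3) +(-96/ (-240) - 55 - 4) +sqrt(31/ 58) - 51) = -1632.68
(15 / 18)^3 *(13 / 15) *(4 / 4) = 325 / 648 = 0.50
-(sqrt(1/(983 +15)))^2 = -1/998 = -0.00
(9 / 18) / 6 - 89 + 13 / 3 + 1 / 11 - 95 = -23693 / 132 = -179.49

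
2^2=4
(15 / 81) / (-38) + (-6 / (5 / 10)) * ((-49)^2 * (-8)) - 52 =236435539 / 1026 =230444.00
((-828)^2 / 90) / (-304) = -4761 / 190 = -25.06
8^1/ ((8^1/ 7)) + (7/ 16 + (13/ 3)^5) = 5969605/ 3888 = 1535.39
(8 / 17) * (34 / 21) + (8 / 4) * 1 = 58 / 21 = 2.76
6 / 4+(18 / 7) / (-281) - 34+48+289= 1197867 / 3934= 304.49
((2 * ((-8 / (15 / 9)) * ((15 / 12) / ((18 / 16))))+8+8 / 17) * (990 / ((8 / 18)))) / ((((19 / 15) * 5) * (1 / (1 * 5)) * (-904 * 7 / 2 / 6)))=267300 / 36499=7.32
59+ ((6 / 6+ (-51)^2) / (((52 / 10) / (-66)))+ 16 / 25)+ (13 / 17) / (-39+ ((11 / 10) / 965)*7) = -32965.76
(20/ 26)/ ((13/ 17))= 170/ 169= 1.01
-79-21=-100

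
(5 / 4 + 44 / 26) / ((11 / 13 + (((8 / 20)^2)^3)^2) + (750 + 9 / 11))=45654296875 / 11663194704768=0.00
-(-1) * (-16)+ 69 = 53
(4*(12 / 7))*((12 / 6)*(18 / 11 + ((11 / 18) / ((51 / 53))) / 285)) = 22.47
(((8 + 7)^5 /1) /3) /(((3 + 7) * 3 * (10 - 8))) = 16875 /4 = 4218.75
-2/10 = -1/5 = -0.20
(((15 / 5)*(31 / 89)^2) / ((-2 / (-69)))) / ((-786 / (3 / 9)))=-22103 / 4150604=-0.01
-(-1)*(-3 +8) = 5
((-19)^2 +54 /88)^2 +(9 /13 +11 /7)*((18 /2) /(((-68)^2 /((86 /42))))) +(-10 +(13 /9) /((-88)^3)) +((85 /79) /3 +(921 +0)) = 11745211017203070089 /89197953901056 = 131675.79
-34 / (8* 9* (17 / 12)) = -0.33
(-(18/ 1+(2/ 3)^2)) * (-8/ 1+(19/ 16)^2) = 140021/ 1152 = 121.55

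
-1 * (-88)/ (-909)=-88/ 909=-0.10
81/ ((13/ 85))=6885/ 13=529.62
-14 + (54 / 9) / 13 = -13.54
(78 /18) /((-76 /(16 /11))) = -0.08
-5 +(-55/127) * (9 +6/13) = -15020/1651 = -9.10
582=582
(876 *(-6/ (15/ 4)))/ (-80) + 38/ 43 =19784/ 1075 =18.40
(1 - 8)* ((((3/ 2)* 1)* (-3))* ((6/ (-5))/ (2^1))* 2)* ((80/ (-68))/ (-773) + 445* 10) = -2210448366/ 13141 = -168210.06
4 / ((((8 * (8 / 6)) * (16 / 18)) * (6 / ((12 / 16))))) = 27 / 512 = 0.05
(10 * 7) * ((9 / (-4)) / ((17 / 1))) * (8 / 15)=-84 / 17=-4.94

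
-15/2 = -7.50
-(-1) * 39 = 39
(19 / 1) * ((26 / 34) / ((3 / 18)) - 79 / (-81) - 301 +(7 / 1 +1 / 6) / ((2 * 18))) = -5609.51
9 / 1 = 9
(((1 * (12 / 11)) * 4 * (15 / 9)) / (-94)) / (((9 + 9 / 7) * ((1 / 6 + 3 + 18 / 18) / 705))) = -14 / 11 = -1.27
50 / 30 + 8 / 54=49 / 27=1.81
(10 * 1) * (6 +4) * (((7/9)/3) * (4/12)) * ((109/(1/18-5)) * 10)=-1526000/801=-1905.12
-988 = -988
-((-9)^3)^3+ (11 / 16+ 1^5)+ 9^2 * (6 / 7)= 43391102733 / 112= 387420560.12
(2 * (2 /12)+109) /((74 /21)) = 1148 /37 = 31.03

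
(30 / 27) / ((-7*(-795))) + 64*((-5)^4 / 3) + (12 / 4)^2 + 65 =134301260 / 10017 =13407.33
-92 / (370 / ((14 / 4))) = -161 / 185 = -0.87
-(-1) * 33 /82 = 33 /82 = 0.40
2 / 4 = 1 / 2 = 0.50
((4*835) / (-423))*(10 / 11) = -33400 / 4653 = -7.18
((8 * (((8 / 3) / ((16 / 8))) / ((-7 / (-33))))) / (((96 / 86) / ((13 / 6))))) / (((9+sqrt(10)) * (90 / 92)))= 282854 / 22365 - 282854 * sqrt(10) / 201285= 8.20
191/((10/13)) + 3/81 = 67051/270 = 248.34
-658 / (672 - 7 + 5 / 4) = -2632 / 2665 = -0.99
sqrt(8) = 2 * sqrt(2) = 2.83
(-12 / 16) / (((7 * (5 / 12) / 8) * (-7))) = 0.29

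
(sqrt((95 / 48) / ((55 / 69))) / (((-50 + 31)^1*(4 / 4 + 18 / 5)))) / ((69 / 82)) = -205*sqrt(4807) / 663366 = -0.02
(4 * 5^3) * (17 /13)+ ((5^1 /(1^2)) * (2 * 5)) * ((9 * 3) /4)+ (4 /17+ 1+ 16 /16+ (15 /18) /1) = 659297 /663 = 994.41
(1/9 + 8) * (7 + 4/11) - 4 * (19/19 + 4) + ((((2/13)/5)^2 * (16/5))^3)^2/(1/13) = 2987572068001438896783384721/75202042901638031005859375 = 39.73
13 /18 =0.72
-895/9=-99.44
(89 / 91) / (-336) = -89 / 30576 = -0.00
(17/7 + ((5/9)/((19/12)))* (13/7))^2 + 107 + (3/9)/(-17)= 315211049/2706417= 116.47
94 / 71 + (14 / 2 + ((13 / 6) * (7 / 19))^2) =8268587 / 922716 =8.96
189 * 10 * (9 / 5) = 3402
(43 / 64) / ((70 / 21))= 129 / 640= 0.20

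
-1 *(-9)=9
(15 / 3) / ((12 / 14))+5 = 65 / 6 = 10.83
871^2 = 758641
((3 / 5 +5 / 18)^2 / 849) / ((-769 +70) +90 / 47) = -293327 / 225307874700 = -0.00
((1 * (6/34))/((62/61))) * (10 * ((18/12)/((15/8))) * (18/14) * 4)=26352/3689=7.14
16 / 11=1.45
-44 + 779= 735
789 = 789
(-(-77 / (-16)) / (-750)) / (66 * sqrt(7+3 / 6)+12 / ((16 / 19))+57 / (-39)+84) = -5038033 / 189025773000+143143 * sqrt(30) / 15752147750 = 0.00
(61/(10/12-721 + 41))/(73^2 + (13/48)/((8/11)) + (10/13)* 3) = -1827072/108459169025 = -0.00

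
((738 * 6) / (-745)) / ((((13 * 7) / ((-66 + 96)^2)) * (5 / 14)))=-318816 / 1937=-164.59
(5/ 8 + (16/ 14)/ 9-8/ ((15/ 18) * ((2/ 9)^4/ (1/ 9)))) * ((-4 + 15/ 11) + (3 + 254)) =-1539393847/ 13860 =-111067.38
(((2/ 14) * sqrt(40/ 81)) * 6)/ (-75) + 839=839 - 4 * sqrt(10)/ 1575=838.99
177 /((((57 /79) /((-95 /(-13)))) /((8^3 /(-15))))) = -2386432 /39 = -61190.56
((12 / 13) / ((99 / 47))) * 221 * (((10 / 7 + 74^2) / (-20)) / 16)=-15317629 / 9240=-1657.75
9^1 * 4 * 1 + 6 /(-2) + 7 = 40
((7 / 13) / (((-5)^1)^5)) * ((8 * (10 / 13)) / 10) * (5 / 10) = -28 / 528125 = -0.00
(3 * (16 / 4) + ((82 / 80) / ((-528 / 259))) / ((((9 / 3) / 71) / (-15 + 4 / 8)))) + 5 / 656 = 958831201 / 5195520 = 184.55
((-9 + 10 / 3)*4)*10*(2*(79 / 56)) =-13430 / 21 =-639.52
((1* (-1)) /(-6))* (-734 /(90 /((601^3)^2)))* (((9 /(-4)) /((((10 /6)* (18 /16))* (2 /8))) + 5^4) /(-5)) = 7945310787609940737.67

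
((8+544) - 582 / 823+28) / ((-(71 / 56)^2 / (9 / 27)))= -1495113088 / 12446229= -120.13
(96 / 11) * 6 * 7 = 4032 / 11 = 366.55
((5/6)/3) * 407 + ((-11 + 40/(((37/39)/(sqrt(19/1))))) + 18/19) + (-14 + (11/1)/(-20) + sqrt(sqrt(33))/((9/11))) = 275.16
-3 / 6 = -0.50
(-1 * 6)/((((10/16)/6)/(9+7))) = -4608/5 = -921.60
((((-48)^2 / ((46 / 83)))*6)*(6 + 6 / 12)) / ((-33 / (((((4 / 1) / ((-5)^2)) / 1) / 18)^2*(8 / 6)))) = -2209792 / 4269375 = -0.52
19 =19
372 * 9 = 3348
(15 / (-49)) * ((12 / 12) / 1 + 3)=-60 / 49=-1.22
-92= -92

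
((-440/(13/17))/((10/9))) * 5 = -33660/13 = -2589.23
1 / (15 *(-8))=-1 / 120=-0.01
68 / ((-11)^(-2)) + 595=8823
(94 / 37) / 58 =47 / 1073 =0.04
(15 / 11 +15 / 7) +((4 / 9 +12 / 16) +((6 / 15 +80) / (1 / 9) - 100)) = 8708251 / 13860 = 628.30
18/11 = 1.64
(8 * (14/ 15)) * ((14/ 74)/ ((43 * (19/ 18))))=4704/ 151145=0.03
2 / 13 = 0.15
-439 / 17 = -25.82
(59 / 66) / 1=59 / 66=0.89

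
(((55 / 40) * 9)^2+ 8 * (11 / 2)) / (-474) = -12617 / 30336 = -0.42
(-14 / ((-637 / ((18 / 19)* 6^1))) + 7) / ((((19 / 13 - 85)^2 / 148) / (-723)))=-1428030799 / 13071639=-109.25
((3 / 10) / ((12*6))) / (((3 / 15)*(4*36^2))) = 1 / 248832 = 0.00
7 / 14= 1 / 2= 0.50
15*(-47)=-705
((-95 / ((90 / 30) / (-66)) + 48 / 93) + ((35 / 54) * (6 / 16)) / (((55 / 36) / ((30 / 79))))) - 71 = 2019.58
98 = 98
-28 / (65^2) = -28 / 4225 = -0.01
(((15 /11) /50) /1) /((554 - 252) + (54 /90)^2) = 15 /166298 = 0.00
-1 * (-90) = 90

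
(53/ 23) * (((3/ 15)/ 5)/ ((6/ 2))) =53/ 1725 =0.03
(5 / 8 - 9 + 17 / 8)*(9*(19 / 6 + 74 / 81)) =-229.51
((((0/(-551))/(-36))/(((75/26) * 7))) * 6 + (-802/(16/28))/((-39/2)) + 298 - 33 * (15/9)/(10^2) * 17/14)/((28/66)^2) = 1463916201/713440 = 2051.91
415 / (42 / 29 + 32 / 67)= 806345 / 3742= 215.49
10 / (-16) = -5 / 8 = -0.62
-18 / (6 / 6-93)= 9 / 46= 0.20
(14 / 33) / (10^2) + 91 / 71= 150647 / 117150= 1.29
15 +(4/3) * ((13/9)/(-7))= 14.72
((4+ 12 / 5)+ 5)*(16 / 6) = 30.40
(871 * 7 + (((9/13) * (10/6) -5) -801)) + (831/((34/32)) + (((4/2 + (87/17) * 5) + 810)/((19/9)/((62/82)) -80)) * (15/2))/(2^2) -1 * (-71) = 16224994849/2929576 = 5538.34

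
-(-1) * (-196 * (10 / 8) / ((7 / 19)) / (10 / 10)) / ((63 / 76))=-7220 / 9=-802.22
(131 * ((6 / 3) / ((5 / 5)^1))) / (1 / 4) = 1048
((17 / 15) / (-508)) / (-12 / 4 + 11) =-17 / 60960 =-0.00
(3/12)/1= 0.25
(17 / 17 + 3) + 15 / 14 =71 / 14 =5.07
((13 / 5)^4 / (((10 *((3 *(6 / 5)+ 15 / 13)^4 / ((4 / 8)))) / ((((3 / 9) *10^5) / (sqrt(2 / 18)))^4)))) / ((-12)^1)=-1019663401250000000000000000 / 27349864083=-37282210915402595.57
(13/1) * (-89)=-1157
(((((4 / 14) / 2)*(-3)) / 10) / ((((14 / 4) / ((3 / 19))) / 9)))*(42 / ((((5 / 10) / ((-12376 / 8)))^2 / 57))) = -1993884984 / 5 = -398776996.80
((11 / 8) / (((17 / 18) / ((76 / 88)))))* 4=171 / 34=5.03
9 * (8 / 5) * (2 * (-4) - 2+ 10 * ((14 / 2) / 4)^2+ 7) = 1989 / 5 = 397.80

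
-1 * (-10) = 10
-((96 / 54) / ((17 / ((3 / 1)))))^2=-256 / 2601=-0.10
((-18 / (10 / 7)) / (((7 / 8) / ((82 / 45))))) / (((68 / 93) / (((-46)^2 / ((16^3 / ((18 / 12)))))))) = -6051231 / 217600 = -27.81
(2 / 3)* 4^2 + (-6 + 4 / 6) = 16 / 3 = 5.33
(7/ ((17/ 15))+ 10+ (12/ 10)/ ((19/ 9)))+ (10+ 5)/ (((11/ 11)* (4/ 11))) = 374647/ 6460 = 57.99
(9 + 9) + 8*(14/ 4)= 46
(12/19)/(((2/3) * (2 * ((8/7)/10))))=315/76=4.14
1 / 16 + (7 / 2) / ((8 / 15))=53 / 8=6.62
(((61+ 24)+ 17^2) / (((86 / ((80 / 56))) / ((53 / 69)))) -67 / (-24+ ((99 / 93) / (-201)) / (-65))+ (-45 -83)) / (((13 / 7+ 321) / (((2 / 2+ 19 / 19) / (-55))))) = 8104619683483 / 597473021496450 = 0.01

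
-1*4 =-4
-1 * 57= -57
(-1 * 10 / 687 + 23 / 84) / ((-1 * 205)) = -4987 / 3943380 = -0.00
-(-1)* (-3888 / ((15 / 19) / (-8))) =196992 / 5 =39398.40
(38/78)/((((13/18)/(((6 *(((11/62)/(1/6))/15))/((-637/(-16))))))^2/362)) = 0.04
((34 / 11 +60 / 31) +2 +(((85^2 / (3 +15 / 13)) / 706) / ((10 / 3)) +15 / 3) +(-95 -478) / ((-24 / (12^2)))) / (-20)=-29907287629 / 173337120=-172.54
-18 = -18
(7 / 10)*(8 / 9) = 28 / 45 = 0.62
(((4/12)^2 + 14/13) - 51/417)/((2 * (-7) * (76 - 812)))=619/5984784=0.00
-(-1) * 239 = 239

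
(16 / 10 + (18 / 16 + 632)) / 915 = 8463 / 12200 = 0.69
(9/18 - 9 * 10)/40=-179/80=-2.24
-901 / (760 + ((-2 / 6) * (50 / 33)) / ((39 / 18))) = -386529 / 325940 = -1.19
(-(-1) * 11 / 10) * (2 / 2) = 11 / 10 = 1.10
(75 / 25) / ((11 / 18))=4.91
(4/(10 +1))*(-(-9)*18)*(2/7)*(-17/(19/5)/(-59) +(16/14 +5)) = 63242208/604219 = 104.67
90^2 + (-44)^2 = 10036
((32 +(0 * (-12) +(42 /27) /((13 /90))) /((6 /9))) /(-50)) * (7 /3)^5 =-5260591 /78975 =-66.61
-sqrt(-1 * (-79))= -sqrt(79)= -8.89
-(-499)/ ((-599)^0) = 499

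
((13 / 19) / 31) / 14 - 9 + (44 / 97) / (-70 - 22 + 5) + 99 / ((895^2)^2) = -402017032480337602969 / 44650513581046196250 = -9.00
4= 4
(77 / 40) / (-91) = -11 / 520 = -0.02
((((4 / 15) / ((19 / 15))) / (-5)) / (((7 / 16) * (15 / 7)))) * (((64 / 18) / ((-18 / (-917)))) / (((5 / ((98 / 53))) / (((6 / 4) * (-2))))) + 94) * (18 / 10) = 48978304 / 5664375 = 8.65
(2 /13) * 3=0.46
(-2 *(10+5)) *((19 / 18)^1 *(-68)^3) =9957013.33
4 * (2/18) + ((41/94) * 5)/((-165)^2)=0.44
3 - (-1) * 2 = 5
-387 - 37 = -424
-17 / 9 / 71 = -17 / 639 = -0.03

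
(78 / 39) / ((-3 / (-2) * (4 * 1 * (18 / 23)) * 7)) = 23 / 378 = 0.06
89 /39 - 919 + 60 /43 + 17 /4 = -6111475 /6708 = -911.07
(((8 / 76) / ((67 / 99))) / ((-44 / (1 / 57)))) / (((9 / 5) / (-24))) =20 / 24187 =0.00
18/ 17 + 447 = 7617/ 17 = 448.06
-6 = -6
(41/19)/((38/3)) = 123/722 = 0.17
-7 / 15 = -0.47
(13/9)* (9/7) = 13/7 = 1.86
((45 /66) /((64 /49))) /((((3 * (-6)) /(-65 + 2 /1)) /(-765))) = -3935925 /2816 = -1397.70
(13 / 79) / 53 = 13 / 4187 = 0.00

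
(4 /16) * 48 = 12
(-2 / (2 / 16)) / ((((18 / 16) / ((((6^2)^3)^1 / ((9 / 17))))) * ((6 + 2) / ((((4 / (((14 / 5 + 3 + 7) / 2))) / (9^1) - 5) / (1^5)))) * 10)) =77248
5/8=0.62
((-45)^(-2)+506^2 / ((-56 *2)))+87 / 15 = -129289337 / 56700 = -2280.24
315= 315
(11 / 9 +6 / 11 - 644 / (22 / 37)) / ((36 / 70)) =-3746785 / 1782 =-2102.57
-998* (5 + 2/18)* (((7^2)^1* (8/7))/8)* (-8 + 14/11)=23780344/99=240205.49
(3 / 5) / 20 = 3 / 100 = 0.03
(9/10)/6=3/20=0.15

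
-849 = -849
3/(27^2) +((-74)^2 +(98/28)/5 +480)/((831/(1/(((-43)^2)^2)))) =0.00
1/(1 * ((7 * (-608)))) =-1/4256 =-0.00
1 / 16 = 0.06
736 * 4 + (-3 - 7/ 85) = 249978/ 85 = 2940.92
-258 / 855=-86 / 285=-0.30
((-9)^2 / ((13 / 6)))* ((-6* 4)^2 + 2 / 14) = 1960038 / 91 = 21538.88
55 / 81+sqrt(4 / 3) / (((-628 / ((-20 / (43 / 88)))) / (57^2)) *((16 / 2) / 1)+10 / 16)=55 / 81+953040 *sqrt(3) / 947483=2.42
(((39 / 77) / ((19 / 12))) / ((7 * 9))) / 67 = 52 / 686147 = 0.00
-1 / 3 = -0.33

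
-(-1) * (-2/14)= -1/7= -0.14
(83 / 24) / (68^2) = 0.00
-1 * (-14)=14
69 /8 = 8.62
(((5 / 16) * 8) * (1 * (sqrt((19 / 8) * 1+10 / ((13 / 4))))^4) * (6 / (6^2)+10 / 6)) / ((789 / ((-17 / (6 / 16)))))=-7.83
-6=-6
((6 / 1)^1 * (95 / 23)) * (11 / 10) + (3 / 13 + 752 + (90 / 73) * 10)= 791.82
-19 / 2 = -9.50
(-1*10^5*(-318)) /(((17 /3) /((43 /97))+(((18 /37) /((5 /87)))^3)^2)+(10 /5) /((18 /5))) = 246682567382807812500000 /2853955922506348385221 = 86.44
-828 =-828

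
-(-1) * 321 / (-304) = -321 / 304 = -1.06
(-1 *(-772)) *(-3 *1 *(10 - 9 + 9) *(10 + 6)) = -370560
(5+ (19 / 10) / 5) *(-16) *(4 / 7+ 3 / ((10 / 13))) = -336788 / 875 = -384.90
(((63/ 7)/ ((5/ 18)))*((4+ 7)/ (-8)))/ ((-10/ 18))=8019/ 100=80.19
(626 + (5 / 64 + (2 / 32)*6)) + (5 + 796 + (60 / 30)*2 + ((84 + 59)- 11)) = 100061 / 64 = 1563.45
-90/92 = -45/46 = -0.98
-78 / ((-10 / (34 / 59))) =1326 / 295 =4.49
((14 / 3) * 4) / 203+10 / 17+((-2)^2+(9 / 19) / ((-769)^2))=77774629309 / 16617835461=4.68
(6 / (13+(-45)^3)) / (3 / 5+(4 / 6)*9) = -5 / 501116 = -0.00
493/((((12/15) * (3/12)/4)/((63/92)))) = 155295/23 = 6751.96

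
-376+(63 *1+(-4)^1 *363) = -1765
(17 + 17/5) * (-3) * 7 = -2142/5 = -428.40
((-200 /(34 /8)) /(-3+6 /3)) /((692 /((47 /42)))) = 4700 /61761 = 0.08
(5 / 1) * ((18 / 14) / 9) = 5 / 7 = 0.71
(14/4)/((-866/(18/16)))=-63/13856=-0.00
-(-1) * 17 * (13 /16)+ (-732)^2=8573405 /16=535837.81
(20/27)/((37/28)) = 560/999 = 0.56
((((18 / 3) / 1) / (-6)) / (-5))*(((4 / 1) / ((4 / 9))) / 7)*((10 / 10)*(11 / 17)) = 99 / 595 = 0.17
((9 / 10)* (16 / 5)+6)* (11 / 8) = 1221 / 100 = 12.21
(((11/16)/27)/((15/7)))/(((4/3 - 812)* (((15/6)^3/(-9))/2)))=77/4560000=0.00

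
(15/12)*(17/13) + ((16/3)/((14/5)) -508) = -550871/1092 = -504.46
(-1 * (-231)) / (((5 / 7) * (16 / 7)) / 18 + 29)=101871 / 12829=7.94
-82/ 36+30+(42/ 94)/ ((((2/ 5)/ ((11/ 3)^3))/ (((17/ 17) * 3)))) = 81604/ 423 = 192.92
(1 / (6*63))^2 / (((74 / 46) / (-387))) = -989 / 587412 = -0.00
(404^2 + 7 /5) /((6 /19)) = 5168551 /10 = 516855.10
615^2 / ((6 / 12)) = 756450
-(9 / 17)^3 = -729 / 4913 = -0.15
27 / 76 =0.36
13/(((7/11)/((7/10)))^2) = 15.73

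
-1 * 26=-26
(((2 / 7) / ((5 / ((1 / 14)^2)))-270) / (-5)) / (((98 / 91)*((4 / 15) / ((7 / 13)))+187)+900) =2778297 / 55953590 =0.05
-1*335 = -335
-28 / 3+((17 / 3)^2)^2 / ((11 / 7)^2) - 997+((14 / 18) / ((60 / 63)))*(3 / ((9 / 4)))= -28799359 / 49005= -587.68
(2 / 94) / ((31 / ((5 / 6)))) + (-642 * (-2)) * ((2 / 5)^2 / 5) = 44899537 / 1092750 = 41.09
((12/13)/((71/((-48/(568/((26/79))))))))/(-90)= 8/1991195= 0.00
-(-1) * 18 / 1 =18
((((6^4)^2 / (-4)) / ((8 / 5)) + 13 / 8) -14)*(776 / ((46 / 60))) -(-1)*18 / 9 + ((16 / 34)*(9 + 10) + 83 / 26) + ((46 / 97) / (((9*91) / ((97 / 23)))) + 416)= -170135757377345 / 640458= -265647017.26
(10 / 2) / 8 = 0.62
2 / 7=0.29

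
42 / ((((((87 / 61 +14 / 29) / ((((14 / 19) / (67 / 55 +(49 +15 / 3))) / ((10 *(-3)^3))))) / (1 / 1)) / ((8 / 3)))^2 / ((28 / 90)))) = 0.00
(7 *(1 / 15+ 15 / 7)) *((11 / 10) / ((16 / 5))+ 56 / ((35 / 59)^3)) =508895857 / 122500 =4154.25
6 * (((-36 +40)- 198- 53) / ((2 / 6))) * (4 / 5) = -17784 / 5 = -3556.80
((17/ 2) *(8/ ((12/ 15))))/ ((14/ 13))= 78.93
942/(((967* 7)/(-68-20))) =-82896/6769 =-12.25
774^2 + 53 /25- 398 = 598680.12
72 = 72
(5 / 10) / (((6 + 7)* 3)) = 1 / 78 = 0.01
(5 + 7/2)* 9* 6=459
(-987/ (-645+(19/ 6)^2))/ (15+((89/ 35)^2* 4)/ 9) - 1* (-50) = 50.09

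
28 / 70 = 2 / 5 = 0.40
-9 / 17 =-0.53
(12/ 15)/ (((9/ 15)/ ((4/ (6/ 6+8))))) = 16/ 27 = 0.59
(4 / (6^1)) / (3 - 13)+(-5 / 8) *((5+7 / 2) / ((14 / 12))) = -3881 / 840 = -4.62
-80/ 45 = -1.78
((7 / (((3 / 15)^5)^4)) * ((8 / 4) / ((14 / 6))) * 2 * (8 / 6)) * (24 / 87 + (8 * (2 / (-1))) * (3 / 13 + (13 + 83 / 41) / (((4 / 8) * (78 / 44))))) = -19431579589843750000000 / 46371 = -419045946601189320.91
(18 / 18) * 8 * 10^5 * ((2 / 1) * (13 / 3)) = 20800000 / 3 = 6933333.33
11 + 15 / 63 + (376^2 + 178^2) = 3634496 / 21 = 173071.24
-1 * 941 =-941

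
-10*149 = -1490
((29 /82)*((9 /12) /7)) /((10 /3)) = 261 /22960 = 0.01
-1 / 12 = -0.08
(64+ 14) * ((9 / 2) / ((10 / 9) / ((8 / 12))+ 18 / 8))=4212 / 47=89.62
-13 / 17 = -0.76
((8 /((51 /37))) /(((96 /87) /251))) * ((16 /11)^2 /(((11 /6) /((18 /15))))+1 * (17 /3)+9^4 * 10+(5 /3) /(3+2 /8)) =4586762105666467 /52947180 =86629016.04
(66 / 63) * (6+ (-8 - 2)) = -4.19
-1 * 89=-89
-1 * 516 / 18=-86 / 3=-28.67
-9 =-9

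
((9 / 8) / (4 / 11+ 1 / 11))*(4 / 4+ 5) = 297 / 20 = 14.85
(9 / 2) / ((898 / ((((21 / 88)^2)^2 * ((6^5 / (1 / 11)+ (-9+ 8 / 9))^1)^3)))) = 1095072682823399074151 / 107705286656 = 10167306701.68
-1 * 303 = -303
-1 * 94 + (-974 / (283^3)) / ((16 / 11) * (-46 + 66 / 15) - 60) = -7060568366707 / 75112429718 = -94.00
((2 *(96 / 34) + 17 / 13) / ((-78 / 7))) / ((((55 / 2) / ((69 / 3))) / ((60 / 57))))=-989828 / 1801371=-0.55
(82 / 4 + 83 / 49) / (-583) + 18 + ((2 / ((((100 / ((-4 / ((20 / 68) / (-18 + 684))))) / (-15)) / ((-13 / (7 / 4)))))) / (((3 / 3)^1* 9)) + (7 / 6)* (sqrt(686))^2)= -6104220931 / 4285050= -1424.54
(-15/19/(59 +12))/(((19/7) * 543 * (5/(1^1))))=-7/4639211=-0.00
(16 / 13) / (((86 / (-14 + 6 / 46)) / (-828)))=91872 / 559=164.35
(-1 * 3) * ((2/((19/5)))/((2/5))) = -75/19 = -3.95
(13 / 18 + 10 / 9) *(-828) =-1518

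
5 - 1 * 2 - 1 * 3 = 0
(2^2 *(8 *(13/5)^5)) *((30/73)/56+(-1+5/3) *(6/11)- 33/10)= -978077842664/87828125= -11136.27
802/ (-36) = -401/ 18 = -22.28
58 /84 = 29 /42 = 0.69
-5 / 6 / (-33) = 5 / 198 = 0.03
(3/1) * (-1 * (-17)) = 51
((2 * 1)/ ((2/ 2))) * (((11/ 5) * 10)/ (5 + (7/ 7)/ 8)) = 352/ 41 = 8.59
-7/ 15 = -0.47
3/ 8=0.38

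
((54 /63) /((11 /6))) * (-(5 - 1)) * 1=-144 /77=-1.87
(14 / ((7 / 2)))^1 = 4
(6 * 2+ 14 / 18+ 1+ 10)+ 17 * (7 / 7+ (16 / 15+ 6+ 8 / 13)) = 100253 / 585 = 171.37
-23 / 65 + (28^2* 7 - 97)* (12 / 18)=233587 / 65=3593.65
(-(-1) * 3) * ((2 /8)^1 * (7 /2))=21 /8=2.62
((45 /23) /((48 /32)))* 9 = 270 /23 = 11.74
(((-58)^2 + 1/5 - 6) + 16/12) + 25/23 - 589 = 956209/345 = 2771.62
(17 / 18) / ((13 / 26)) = 17 / 9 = 1.89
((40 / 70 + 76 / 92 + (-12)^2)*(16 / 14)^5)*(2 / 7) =80.99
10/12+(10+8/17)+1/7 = 8173/714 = 11.45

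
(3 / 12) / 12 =1 / 48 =0.02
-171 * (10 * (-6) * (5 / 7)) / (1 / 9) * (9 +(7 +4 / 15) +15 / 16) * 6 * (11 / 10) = 209699523 / 28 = 7489268.68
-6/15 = -2/5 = -0.40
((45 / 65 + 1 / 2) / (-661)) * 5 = -155 / 17186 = -0.01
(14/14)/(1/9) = 9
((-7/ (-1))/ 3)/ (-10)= -7/ 30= -0.23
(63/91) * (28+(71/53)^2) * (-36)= -27116532/36517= -742.57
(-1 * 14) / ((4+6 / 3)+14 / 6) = -42 / 25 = -1.68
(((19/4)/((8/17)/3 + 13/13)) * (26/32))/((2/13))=163761/7552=21.68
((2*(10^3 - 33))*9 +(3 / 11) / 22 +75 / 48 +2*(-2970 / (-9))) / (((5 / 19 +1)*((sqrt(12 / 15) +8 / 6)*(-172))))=-3322988375 / 29303296 +1993793025*sqrt(5) / 58606592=-37.33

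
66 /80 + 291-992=-28007 /40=-700.18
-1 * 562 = -562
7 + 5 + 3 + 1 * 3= 18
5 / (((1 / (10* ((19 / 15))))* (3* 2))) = 95 / 9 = 10.56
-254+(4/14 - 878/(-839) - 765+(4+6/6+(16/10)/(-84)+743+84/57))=-64133791/239115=-268.21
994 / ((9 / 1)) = 994 / 9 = 110.44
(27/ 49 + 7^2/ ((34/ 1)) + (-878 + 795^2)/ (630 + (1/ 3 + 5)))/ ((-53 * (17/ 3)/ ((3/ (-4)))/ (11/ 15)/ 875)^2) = 33614353575000/ 13151988001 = 2555.84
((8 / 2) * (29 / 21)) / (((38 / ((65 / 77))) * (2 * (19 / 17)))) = 32045 / 583737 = 0.05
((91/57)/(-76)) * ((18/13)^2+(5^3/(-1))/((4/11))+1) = 537607/75088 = 7.16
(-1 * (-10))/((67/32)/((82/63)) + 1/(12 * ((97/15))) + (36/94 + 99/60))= 598140800/218589247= 2.74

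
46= 46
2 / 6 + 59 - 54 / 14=1165 / 21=55.48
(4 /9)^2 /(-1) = -16 /81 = -0.20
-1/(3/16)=-16/3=-5.33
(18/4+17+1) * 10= 225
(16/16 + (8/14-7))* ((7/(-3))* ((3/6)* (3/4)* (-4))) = -19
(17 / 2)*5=85 / 2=42.50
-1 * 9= -9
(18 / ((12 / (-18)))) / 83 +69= 68.67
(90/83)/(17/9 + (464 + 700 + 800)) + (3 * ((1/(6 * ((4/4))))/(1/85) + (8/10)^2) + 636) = 49960525399/73425950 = 680.42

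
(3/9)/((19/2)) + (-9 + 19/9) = -1172/171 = -6.85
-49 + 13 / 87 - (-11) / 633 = -896431 / 18357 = -48.83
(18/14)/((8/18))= 81/28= 2.89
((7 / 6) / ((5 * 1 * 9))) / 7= 1 / 270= 0.00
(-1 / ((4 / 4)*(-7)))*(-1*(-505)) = 505 / 7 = 72.14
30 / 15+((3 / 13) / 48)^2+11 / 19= 2119955 / 822016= 2.58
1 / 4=0.25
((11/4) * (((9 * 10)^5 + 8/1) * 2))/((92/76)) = 617062050836/23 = 26828784818.96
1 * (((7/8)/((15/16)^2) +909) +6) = 206099/225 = 916.00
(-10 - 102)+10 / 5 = -110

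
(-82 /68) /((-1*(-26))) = -41 /884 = -0.05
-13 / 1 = -13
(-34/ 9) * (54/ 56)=-51/ 14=-3.64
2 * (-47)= -94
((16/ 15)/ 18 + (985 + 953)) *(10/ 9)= 2153.40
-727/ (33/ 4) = -2908/ 33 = -88.12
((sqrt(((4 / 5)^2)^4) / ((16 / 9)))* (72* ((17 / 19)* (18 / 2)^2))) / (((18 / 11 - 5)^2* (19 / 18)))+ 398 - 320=55187419758 / 308880625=178.67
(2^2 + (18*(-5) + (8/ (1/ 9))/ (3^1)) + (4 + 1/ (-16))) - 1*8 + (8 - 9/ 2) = -1001/ 16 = -62.56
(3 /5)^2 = 9 /25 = 0.36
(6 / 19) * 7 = 42 / 19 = 2.21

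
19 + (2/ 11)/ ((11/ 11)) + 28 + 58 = 1157/ 11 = 105.18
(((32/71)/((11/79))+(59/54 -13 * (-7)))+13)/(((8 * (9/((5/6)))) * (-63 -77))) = -4568687/510136704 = -0.01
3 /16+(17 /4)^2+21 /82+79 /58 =94493 /4756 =19.87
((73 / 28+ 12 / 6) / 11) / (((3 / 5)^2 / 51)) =18275 / 308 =59.33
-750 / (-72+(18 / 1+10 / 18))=14.03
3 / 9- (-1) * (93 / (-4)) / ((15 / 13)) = -1189 / 60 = -19.82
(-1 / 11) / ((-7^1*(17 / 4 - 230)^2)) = 16 / 62786493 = 0.00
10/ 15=0.67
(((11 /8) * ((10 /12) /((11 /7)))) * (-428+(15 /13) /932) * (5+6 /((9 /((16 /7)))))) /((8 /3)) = -3552158605 /4652544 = -763.49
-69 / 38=-1.82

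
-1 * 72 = -72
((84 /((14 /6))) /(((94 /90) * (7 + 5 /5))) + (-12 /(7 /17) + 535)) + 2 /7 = 335877 /658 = 510.45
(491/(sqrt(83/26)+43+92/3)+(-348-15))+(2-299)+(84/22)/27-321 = -122399878553/125642781-4419 * sqrt(2158)/1269119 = -974.35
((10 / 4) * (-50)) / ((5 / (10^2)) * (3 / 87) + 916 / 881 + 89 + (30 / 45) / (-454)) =-43497172500 / 31331877481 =-1.39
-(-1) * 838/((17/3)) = 2514/17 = 147.88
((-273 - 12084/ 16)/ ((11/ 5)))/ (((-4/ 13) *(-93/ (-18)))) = 802035/ 2728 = 294.00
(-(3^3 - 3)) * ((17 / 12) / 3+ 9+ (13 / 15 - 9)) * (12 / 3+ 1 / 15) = -29402 / 225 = -130.68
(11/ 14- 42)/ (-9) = 577/ 126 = 4.58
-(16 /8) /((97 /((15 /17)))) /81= -10 /44523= -0.00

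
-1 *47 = -47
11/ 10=1.10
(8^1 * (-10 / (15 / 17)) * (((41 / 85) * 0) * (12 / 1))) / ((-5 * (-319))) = 0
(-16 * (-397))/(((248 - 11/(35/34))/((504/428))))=14006160/444371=31.52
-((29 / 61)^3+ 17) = -17.11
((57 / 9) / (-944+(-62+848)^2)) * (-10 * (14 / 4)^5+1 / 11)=-5854337 / 108565952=-0.05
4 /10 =2 /5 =0.40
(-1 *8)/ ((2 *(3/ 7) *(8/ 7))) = -49/ 6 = -8.17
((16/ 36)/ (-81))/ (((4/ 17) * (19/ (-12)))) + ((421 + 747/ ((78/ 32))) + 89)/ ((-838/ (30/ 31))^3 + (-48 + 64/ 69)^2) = 1024699503006640234/ 69580022882412300921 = 0.01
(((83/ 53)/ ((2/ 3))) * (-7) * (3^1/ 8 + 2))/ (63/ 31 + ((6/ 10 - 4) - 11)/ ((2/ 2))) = 1711045/ 541872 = 3.16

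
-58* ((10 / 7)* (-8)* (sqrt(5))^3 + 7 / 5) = -406 / 5 + 23200* sqrt(5) / 7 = 7329.77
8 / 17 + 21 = 365 / 17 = 21.47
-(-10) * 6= 60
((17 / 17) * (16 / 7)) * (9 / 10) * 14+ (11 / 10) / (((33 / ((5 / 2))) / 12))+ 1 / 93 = 13862 / 465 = 29.81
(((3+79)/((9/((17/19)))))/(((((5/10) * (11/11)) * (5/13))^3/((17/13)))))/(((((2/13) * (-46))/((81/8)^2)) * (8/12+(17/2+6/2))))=-56932537311/31901000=-1784.66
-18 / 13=-1.38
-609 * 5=-3045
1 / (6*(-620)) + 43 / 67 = 159893 / 249240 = 0.64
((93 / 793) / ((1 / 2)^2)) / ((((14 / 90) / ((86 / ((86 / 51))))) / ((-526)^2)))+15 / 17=4015559343345 / 94367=42552580.28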